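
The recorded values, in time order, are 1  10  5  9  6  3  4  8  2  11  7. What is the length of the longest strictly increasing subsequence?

Track the smallest tail for each achievable length (strict):
1 → extends → [1]
10 → extends → [1, 10]
5 → replaces 10 → [1, 5]
9 → extends → [1, 5, 9]
6 → replaces 9 → [1, 5, 6]
3 → replaces 5 → [1, 3, 6]
4 → replaces 6 → [1, 3, 4]
8 → extends → [1, 3, 4, 8]
2 → replaces 3 → [1, 2, 4, 8]
11 → extends → [1, 2, 4, 8, 11]
7 → replaces 8 → [1, 2, 4, 7, 11]
Five tails, so the longest strictly increasing subsequence has length 5 (e.g. 1, 5, 6, 8, 11).

5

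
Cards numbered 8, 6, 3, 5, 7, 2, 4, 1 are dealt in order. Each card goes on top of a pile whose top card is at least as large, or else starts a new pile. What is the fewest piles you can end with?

3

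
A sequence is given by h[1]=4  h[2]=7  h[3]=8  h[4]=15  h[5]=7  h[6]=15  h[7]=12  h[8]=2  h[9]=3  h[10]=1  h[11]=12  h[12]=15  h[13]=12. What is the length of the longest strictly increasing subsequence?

5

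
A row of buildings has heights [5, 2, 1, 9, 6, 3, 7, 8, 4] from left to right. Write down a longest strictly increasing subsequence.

Patience tails give the LIS length; then backtrack through the dp parents:
5 → extends → [5]
2 → replaces 5 → [2]
1 → replaces 2 → [1]
9 → extends → [1, 9]
6 → replaces 9 → [1, 6]
3 → replaces 6 → [1, 3]
7 → extends → [1, 3, 7]
8 → extends → [1, 3, 7, 8]
4 → replaces 7 → [1, 3, 4, 8]
Length 4; one witness is 5, 6, 7, 8.

5, 6, 7, 8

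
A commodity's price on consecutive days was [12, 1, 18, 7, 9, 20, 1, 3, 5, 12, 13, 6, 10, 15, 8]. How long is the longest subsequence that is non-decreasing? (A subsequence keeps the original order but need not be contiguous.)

Track the smallest tail for each achievable length (allowing ties):
12 → extends → [12]
1 → replaces 12 → [1]
18 → extends → [1, 18]
7 → replaces 18 → [1, 7]
9 → extends → [1, 7, 9]
20 → extends → [1, 7, 9, 20]
1 → replaces 7 → [1, 1, 9, 20]
3 → replaces 9 → [1, 1, 3, 20]
5 → replaces 20 → [1, 1, 3, 5]
12 → extends → [1, 1, 3, 5, 12]
13 → extends → [1, 1, 3, 5, 12, 13]
6 → replaces 12 → [1, 1, 3, 5, 6, 13]
10 → replaces 13 → [1, 1, 3, 5, 6, 10]
15 → extends → [1, 1, 3, 5, 6, 10, 15]
8 → replaces 10 → [1, 1, 3, 5, 6, 8, 15]
Seven tails, so the longest non-decreasing subsequence has length 7 (e.g. 1, 1, 3, 5, 12, 13, 15).

7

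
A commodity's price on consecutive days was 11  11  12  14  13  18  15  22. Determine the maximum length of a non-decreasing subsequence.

Let dp[i] be the length of the longest such subsequence ending at index i:
i:      1  2  3  4  5  6  7  8
a[i]:  11 11 12 14 13 18 15 22
dp:     1  2  3  4  4  5  5  6
Maximum dp value is 6.

6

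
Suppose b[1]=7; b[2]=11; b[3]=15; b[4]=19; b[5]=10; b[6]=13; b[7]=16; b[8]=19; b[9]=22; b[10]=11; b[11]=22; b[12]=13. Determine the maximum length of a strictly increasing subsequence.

6

Let dp[i] be the length of the longest such subsequence ending at index i:
i:      1  2  3  4  5  6  7  8  9 10 11 12
b[i]:   7 11 15 19 10 13 16 19 22 11 22 13
dp:     1  2  3  4  2  3  4  5  6  3  6  4
Maximum dp value is 6.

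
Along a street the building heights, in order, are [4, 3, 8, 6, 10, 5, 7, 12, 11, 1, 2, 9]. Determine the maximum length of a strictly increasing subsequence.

Track the smallest tail for each achievable length (strict):
4 → extends → [4]
3 → replaces 4 → [3]
8 → extends → [3, 8]
6 → replaces 8 → [3, 6]
10 → extends → [3, 6, 10]
5 → replaces 6 → [3, 5, 10]
7 → replaces 10 → [3, 5, 7]
12 → extends → [3, 5, 7, 12]
11 → replaces 12 → [3, 5, 7, 11]
1 → replaces 3 → [1, 5, 7, 11]
2 → replaces 5 → [1, 2, 7, 11]
9 → replaces 11 → [1, 2, 7, 9]
Four tails, so the longest strictly increasing subsequence has length 4 (e.g. 4, 8, 10, 12).

4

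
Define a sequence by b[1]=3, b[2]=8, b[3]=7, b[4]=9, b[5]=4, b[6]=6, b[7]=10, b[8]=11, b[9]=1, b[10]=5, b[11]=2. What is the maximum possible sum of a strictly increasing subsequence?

41

Let S[i] be the best sum of a strictly increasing subsequence ending at i:
i:      1  2  3  4  5  6  7  8  9 10 11
b[i]:   3  8  7  9  4  6 10 11  1  5  2
S:      3 11 10 20  7 13 30 41  1 12  3
Maximum is 41 (e.g. 3 + 8 + 9 + 10 + 11).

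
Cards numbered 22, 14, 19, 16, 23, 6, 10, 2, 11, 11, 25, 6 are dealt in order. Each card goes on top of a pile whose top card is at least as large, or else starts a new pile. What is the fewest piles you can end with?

4

Place each on the leftmost legal pile:
22 → new pile 1 (tops now [22])
14 → pile 1 (tops now [14])
19 → new pile 2 (tops now [14, 19])
16 → pile 2 (tops now [14, 16])
23 → new pile 3 (tops now [14, 16, 23])
6 → pile 1 (tops now [6, 16, 23])
10 → pile 2 (tops now [6, 10, 23])
2 → pile 1 (tops now [2, 10, 23])
11 → pile 3 (tops now [2, 10, 11])
11 → pile 3 (tops now [2, 10, 11])
25 → new pile 4 (tops now [2, 10, 11, 25])
6 → pile 2 (tops now [2, 6, 11, 25])
Four piles.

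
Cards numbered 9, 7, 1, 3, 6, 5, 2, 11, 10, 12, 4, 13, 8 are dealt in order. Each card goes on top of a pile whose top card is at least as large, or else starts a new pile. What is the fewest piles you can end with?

Place each on the leftmost legal pile:
9 → new pile 1 (tops now [9])
7 → pile 1 (tops now [7])
1 → pile 1 (tops now [1])
3 → new pile 2 (tops now [1, 3])
6 → new pile 3 (tops now [1, 3, 6])
5 → pile 3 (tops now [1, 3, 5])
2 → pile 2 (tops now [1, 2, 5])
11 → new pile 4 (tops now [1, 2, 5, 11])
10 → pile 4 (tops now [1, 2, 5, 10])
12 → new pile 5 (tops now [1, 2, 5, 10, 12])
4 → pile 3 (tops now [1, 2, 4, 10, 12])
13 → new pile 6 (tops now [1, 2, 4, 10, 12, 13])
8 → pile 4 (tops now [1, 2, 4, 8, 12, 13])
Six piles.

6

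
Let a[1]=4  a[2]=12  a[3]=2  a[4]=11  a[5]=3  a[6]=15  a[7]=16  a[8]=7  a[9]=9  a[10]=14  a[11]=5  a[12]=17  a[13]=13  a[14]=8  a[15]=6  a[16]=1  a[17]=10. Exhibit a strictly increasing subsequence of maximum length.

2, 3, 7, 9, 14, 17

Patience tails give the LIS length; then backtrack through the dp parents:
4 → extends → [4]
12 → extends → [4, 12]
2 → replaces 4 → [2, 12]
11 → replaces 12 → [2, 11]
3 → replaces 11 → [2, 3]
15 → extends → [2, 3, 15]
16 → extends → [2, 3, 15, 16]
7 → replaces 15 → [2, 3, 7, 16]
9 → replaces 16 → [2, 3, 7, 9]
14 → extends → [2, 3, 7, 9, 14]
5 → replaces 7 → [2, 3, 5, 9, 14]
17 → extends → [2, 3, 5, 9, 14, 17]
13 → replaces 14 → [2, 3, 5, 9, 13, 17]
8 → replaces 9 → [2, 3, 5, 8, 13, 17]
6 → replaces 8 → [2, 3, 5, 6, 13, 17]
1 → replaces 2 → [1, 3, 5, 6, 13, 17]
10 → replaces 13 → [1, 3, 5, 6, 10, 17]
Length 6; one witness is 2, 3, 7, 9, 14, 17.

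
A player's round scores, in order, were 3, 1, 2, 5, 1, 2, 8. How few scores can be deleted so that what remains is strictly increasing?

3

Fewest deletions = n − (longest strictly increasing subsequence).
i:     1 2 3 4 5 6 7
a[i]:  3 1 2 5 1 2 8
dp:    1 1 2 3 1 2 4
max dp = 4, so deletions = 7 − 4 = 3.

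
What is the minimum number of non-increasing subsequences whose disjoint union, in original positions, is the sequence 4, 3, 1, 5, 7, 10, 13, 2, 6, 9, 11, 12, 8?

6

Place each on the leftmost legal pile:
4 → new pile 1 (tops now [4])
3 → pile 1 (tops now [3])
1 → pile 1 (tops now [1])
5 → new pile 2 (tops now [1, 5])
7 → new pile 3 (tops now [1, 5, 7])
10 → new pile 4 (tops now [1, 5, 7, 10])
13 → new pile 5 (tops now [1, 5, 7, 10, 13])
2 → pile 2 (tops now [1, 2, 7, 10, 13])
6 → pile 3 (tops now [1, 2, 6, 10, 13])
9 → pile 4 (tops now [1, 2, 6, 9, 13])
11 → pile 5 (tops now [1, 2, 6, 9, 11])
12 → new pile 6 (tops now [1, 2, 6, 9, 11, 12])
8 → pile 4 (tops now [1, 2, 6, 8, 11, 12])
Six piles.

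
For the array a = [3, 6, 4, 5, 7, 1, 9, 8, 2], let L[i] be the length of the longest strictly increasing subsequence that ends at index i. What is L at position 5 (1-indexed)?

dp[i] = 1 + max{dp[j] : j<i, a[j]<a[i]} (or 1 if no such j):
i:     1 2 3 4 5 6 7 8 9
a[i]:  3 6 4 5 7 1 9 8 2
dp:    1 2 2 3 4 1 5 5 2
At index 5 the value is 4.

4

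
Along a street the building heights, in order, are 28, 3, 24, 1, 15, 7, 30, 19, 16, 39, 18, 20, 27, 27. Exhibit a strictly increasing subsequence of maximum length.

3, 15, 16, 18, 20, 27

Patience tails give the LIS length; then backtrack through the dp parents:
28 → extends → [28]
3 → replaces 28 → [3]
24 → extends → [3, 24]
1 → replaces 3 → [1, 24]
15 → replaces 24 → [1, 15]
7 → replaces 15 → [1, 7]
30 → extends → [1, 7, 30]
19 → replaces 30 → [1, 7, 19]
16 → replaces 19 → [1, 7, 16]
39 → extends → [1, 7, 16, 39]
18 → replaces 39 → [1, 7, 16, 18]
20 → extends → [1, 7, 16, 18, 20]
27 → extends → [1, 7, 16, 18, 20, 27]
27 → already a tail → [1, 7, 16, 18, 20, 27]
Length 6; one witness is 3, 15, 16, 18, 20, 27.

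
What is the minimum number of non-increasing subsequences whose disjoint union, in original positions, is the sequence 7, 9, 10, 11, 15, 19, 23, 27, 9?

8

The minimum number of non-increasing subsequences covering a sequence equals the length of its longest strictly increasing subsequence.
LIS length is 8 (e.g. 7, 9, 10, 11, 15, 19, 23, 27), so 8 piles are needed.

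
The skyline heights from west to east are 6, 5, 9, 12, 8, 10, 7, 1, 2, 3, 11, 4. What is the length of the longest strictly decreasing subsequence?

Let dp[i] be the longest strictly decreasing subsequence ending at i:
i:      1  2  3  4  5  6  7  8  9 10 11 12
a[i]:   6  5  9 12  8 10  7  1  2  3 11  4
dp:     1  2  1  1  2  2  3  4  4  4  2  4
Maximum is 4.

4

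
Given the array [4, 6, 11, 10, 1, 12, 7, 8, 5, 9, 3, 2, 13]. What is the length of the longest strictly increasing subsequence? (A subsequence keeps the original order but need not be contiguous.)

Track the smallest tail for each achievable length (strict):
4 → extends → [4]
6 → extends → [4, 6]
11 → extends → [4, 6, 11]
10 → replaces 11 → [4, 6, 10]
1 → replaces 4 → [1, 6, 10]
12 → extends → [1, 6, 10, 12]
7 → replaces 10 → [1, 6, 7, 12]
8 → replaces 12 → [1, 6, 7, 8]
5 → replaces 6 → [1, 5, 7, 8]
9 → extends → [1, 5, 7, 8, 9]
3 → replaces 5 → [1, 3, 7, 8, 9]
2 → replaces 3 → [1, 2, 7, 8, 9]
13 → extends → [1, 2, 7, 8, 9, 13]
Six tails, so the longest strictly increasing subsequence has length 6 (e.g. 4, 6, 7, 8, 9, 13).

6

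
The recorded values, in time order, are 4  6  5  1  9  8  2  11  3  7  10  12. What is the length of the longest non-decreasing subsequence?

6

Track the smallest tail for each achievable length (allowing ties):
4 → extends → [4]
6 → extends → [4, 6]
5 → replaces 6 → [4, 5]
1 → replaces 4 → [1, 5]
9 → extends → [1, 5, 9]
8 → replaces 9 → [1, 5, 8]
2 → replaces 5 → [1, 2, 8]
11 → extends → [1, 2, 8, 11]
3 → replaces 8 → [1, 2, 3, 11]
7 → replaces 11 → [1, 2, 3, 7]
10 → extends → [1, 2, 3, 7, 10]
12 → extends → [1, 2, 3, 7, 10, 12]
Six tails, so the longest non-decreasing subsequence has length 6 (e.g. 1, 2, 3, 7, 10, 12).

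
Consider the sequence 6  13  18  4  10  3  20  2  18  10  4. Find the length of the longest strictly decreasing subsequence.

Negate each value so 'decreasing' becomes 'increasing', then run patience tails on the negated sequence:
-6 → extends → [-6]
-13 → replaces -6 → [-13]
-18 → replaces -13 → [-18]
-4 → extends → [-18, -4]
-10 → replaces -4 → [-18, -10]
-3 → extends → [-18, -10, -3]
-20 → replaces -18 → [-20, -10, -3]
-2 → extends → [-20, -10, -3, -2]
-18 → replaces -10 → [-20, -18, -3, -2]
-10 → replaces -3 → [-20, -18, -10, -2]
-4 → replaces -2 → [-20, -18, -10, -4]
Four tails, so the longest strictly decreasing subsequence of the original has length 4.

4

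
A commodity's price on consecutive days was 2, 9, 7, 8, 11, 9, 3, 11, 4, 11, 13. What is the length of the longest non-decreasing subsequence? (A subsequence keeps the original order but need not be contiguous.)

7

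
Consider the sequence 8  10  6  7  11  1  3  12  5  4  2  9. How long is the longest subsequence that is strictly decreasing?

5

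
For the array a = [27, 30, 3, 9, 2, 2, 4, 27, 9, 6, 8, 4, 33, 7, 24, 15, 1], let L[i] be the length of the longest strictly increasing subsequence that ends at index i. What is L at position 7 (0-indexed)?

3

dp[i] = 1 + max{dp[j] : j<i, a[j]<a[i]} (or 1 if no such j):
i:      0  1  2  3  4  5  6  7  8  9 10 11 12 13 14 15 16
a[i]:  27 30  3  9  2  2  4 27  9  6  8  4 33  7 24 15  1
dp:     1  2  1  2  1  1  2  3  3  3  4  2  5  4  5  5  1
At index 7 the value is 3.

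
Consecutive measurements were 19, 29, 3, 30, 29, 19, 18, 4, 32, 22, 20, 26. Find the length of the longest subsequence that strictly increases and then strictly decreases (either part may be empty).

7

inc[i] = longest strictly increasing subsequence ending at i; dec[i] = longest strictly decreasing subsequence starting at i:
i:      1  2  3  4  5  6  7  8  9 10 11 12
a[i]:  19 29  3 30 29 19 18  4 32 22 20 26
inc:    1  2  1  3  2  2  2  2  4  3  3  4
dec:    3  4  1  5  4  3  2  1  3  2  1  1
Best peak at i=4 (value 30): inc=3, dec=5, length 3+5−1 = 7.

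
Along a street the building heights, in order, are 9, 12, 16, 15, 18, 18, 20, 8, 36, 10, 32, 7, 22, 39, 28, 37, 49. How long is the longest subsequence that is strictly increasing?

Track the smallest tail for each achievable length (strict):
9 → extends → [9]
12 → extends → [9, 12]
16 → extends → [9, 12, 16]
15 → replaces 16 → [9, 12, 15]
18 → extends → [9, 12, 15, 18]
18 → already a tail → [9, 12, 15, 18]
20 → extends → [9, 12, 15, 18, 20]
8 → replaces 9 → [8, 12, 15, 18, 20]
36 → extends → [8, 12, 15, 18, 20, 36]
10 → replaces 12 → [8, 10, 15, 18, 20, 36]
32 → replaces 36 → [8, 10, 15, 18, 20, 32]
7 → replaces 8 → [7, 10, 15, 18, 20, 32]
22 → replaces 32 → [7, 10, 15, 18, 20, 22]
39 → extends → [7, 10, 15, 18, 20, 22, 39]
28 → replaces 39 → [7, 10, 15, 18, 20, 22, 28]
37 → extends → [7, 10, 15, 18, 20, 22, 28, 37]
49 → extends → [7, 10, 15, 18, 20, 22, 28, 37, 49]
Nine tails, so the longest strictly increasing subsequence has length 9 (e.g. 9, 12, 16, 18, 20, 22, 28, 37, 49).

9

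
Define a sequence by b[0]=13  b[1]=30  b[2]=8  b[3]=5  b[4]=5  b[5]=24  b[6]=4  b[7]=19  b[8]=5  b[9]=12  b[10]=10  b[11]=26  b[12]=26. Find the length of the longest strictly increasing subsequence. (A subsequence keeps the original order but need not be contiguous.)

4

Track the smallest tail for each achievable length (strict):
13 → extends → [13]
30 → extends → [13, 30]
8 → replaces 13 → [8, 30]
5 → replaces 8 → [5, 30]
5 → already a tail → [5, 30]
24 → replaces 30 → [5, 24]
4 → replaces 5 → [4, 24]
19 → replaces 24 → [4, 19]
5 → replaces 19 → [4, 5]
12 → extends → [4, 5, 12]
10 → replaces 12 → [4, 5, 10]
26 → extends → [4, 5, 10, 26]
26 → already a tail → [4, 5, 10, 26]
Four tails, so the longest strictly increasing subsequence has length 4 (e.g. 4, 5, 12, 26).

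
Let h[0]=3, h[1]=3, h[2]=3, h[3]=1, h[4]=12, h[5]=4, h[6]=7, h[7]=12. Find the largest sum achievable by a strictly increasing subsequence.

26

Let S[i] be the best sum of a strictly increasing subsequence ending at i:
i:      0  1  2  3  4  5  6  7
h[i]:   3  3  3  1 12  4  7 12
S:      3  3  3  1 15  7 14 26
Maximum is 26 (e.g. 3 + 4 + 7 + 12).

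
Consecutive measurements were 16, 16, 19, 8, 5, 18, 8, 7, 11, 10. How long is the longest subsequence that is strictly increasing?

Let dp[i] be the length of the longest such subsequence ending at index i:
i:      1  2  3  4  5  6  7  8  9 10
a[i]:  16 16 19  8  5 18  8  7 11 10
dp:     1  1  2  1  1  2  2  2  3  3
Maximum dp value is 3.

3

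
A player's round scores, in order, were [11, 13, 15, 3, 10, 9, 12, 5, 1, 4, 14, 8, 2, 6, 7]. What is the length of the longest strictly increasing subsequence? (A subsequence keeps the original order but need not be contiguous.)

4

Let dp[i] be the length of the longest such subsequence ending at index i:
i:      1  2  3  4  5  6  7  8  9 10 11 12 13 14 15
a[i]:  11 13 15  3 10  9 12  5  1  4 14  8  2  6  7
dp:     1  2  3  1  2  2  3  2  1  2  4  3  2  3  4
Maximum dp value is 4.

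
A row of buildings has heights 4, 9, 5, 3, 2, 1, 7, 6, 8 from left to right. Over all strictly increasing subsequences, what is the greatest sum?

24

Let S[i] be the best sum of a strictly increasing subsequence ending at i:
i:      1  2  3  4  5  6  7  8  9
a[i]:   4  9  5  3  2  1  7  6  8
S:      4 13  9  3  2  1 16 15 24
Maximum is 24 (e.g. 4 + 5 + 7 + 8).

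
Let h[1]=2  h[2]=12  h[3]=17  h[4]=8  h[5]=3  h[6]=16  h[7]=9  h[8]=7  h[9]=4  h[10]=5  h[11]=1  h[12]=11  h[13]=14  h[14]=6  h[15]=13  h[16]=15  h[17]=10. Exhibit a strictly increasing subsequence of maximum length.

2, 3, 4, 5, 11, 14, 15

Patience tails give the LIS length; then backtrack through the dp parents:
2 → extends → [2]
12 → extends → [2, 12]
17 → extends → [2, 12, 17]
8 → replaces 12 → [2, 8, 17]
3 → replaces 8 → [2, 3, 17]
16 → replaces 17 → [2, 3, 16]
9 → replaces 16 → [2, 3, 9]
7 → replaces 9 → [2, 3, 7]
4 → replaces 7 → [2, 3, 4]
5 → extends → [2, 3, 4, 5]
1 → replaces 2 → [1, 3, 4, 5]
11 → extends → [1, 3, 4, 5, 11]
14 → extends → [1, 3, 4, 5, 11, 14]
6 → replaces 11 → [1, 3, 4, 5, 6, 14]
13 → replaces 14 → [1, 3, 4, 5, 6, 13]
15 → extends → [1, 3, 4, 5, 6, 13, 15]
10 → replaces 13 → [1, 3, 4, 5, 6, 10, 15]
Length 7; one witness is 2, 3, 4, 5, 11, 14, 15.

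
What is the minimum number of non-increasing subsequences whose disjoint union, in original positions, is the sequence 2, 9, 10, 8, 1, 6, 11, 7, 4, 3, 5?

Place each on the leftmost legal pile:
2 → new pile 1 (tops now [2])
9 → new pile 2 (tops now [2, 9])
10 → new pile 3 (tops now [2, 9, 10])
8 → pile 2 (tops now [2, 8, 10])
1 → pile 1 (tops now [1, 8, 10])
6 → pile 2 (tops now [1, 6, 10])
11 → new pile 4 (tops now [1, 6, 10, 11])
7 → pile 3 (tops now [1, 6, 7, 11])
4 → pile 2 (tops now [1, 4, 7, 11])
3 → pile 2 (tops now [1, 3, 7, 11])
5 → pile 3 (tops now [1, 3, 5, 11])
Four piles.

4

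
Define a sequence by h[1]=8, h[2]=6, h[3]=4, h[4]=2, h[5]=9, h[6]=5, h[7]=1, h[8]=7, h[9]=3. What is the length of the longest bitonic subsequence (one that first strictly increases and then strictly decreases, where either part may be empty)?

5

inc[i] = longest strictly increasing subsequence ending at i; dec[i] = longest strictly decreasing subsequence starting at i:
i:     1 2 3 4 5 6 7 8 9
h[i]:  8 6 4 2 9 5 1 7 3
inc:   1 1 1 1 2 2 1 3 2
dec:   5 4 3 2 3 2 1 2 1
Best peak at i=1 (value 8): inc=1, dec=5, length 1+5−1 = 5.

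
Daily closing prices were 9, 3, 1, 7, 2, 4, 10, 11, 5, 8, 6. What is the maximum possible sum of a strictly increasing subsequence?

31

Let S[i] be the best sum of a strictly increasing subsequence ending at i:
i:      1  2  3  4  5  6  7  8  9 10 11
a[i]:   9  3  1  7  2  4 10 11  5  8  6
S:      9  3  1 10  3  7 20 31 12 20 18
Maximum is 31 (e.g. 3 + 7 + 10 + 11).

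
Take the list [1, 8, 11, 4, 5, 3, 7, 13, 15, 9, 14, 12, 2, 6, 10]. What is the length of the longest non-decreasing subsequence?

Track the smallest tail for each achievable length (allowing ties):
1 → extends → [1]
8 → extends → [1, 8]
11 → extends → [1, 8, 11]
4 → replaces 8 → [1, 4, 11]
5 → replaces 11 → [1, 4, 5]
3 → replaces 4 → [1, 3, 5]
7 → extends → [1, 3, 5, 7]
13 → extends → [1, 3, 5, 7, 13]
15 → extends → [1, 3, 5, 7, 13, 15]
9 → replaces 13 → [1, 3, 5, 7, 9, 15]
14 → replaces 15 → [1, 3, 5, 7, 9, 14]
12 → replaces 14 → [1, 3, 5, 7, 9, 12]
2 → replaces 3 → [1, 2, 5, 7, 9, 12]
6 → replaces 7 → [1, 2, 5, 6, 9, 12]
10 → replaces 12 → [1, 2, 5, 6, 9, 10]
Six tails, so the longest non-decreasing subsequence has length 6 (e.g. 1, 4, 5, 7, 13, 15).

6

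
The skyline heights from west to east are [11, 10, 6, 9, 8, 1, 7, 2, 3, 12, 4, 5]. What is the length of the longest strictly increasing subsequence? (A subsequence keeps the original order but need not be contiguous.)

Let dp[i] be the length of the longest such subsequence ending at index i:
i:      1  2  3  4  5  6  7  8  9 10 11 12
a[i]:  11 10  6  9  8  1  7  2  3 12  4  5
dp:     1  1  1  2  2  1  2  2  3  4  4  5
Maximum dp value is 5.

5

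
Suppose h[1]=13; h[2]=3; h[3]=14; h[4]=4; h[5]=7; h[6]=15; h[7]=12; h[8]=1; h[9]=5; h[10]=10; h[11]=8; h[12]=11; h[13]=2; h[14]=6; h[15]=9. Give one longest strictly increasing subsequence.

3, 4, 7, 10, 11

Patience tails give the LIS length; then backtrack through the dp parents:
13 → extends → [13]
3 → replaces 13 → [3]
14 → extends → [3, 14]
4 → replaces 14 → [3, 4]
7 → extends → [3, 4, 7]
15 → extends → [3, 4, 7, 15]
12 → replaces 15 → [3, 4, 7, 12]
1 → replaces 3 → [1, 4, 7, 12]
5 → replaces 7 → [1, 4, 5, 12]
10 → replaces 12 → [1, 4, 5, 10]
8 → replaces 10 → [1, 4, 5, 8]
11 → extends → [1, 4, 5, 8, 11]
2 → replaces 4 → [1, 2, 5, 8, 11]
6 → replaces 8 → [1, 2, 5, 6, 11]
9 → replaces 11 → [1, 2, 5, 6, 9]
Length 5; one witness is 3, 4, 7, 10, 11.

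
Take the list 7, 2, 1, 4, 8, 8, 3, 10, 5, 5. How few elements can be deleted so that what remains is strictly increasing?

6

Fewest deletions = n − (longest strictly increasing subsequence).
i:      1  2  3  4  5  6  7  8  9 10
a[i]:   7  2  1  4  8  8  3 10  5  5
dp:     1  1  1  2  3  3  2  4  3  3
max dp = 4, so deletions = 10 − 4 = 6.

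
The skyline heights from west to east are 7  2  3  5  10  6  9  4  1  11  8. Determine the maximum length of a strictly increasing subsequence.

Let dp[i] be the length of the longest such subsequence ending at index i:
i:      1  2  3  4  5  6  7  8  9 10 11
a[i]:   7  2  3  5 10  6  9  4  1 11  8
dp:     1  1  2  3  4  4  5  3  1  6  5
Maximum dp value is 6.

6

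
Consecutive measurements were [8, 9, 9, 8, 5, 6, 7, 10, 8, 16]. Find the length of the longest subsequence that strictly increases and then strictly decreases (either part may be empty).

5

inc[i] = longest strictly increasing subsequence ending at i; dec[i] = longest strictly decreasing subsequence starting at i:
i:      1  2  3  4  5  6  7  8  9 10
a[i]:   8  9  9  8  5  6  7 10  8 16
inc:    1  2  2  1  1  2  3  4  4  5
dec:    2  3  3  2  1  1  1  2  1  1
Best peak at i=8 (value 10): inc=4, dec=2, length 4+2−1 = 5.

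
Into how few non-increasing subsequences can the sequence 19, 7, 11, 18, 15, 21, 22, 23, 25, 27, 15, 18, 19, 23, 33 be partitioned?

9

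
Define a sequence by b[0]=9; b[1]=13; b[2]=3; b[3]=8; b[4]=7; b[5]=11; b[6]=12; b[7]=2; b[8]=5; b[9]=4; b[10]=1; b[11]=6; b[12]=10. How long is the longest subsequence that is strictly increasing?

Track the smallest tail for each achievable length (strict):
9 → extends → [9]
13 → extends → [9, 13]
3 → replaces 9 → [3, 13]
8 → replaces 13 → [3, 8]
7 → replaces 8 → [3, 7]
11 → extends → [3, 7, 11]
12 → extends → [3, 7, 11, 12]
2 → replaces 3 → [2, 7, 11, 12]
5 → replaces 7 → [2, 5, 11, 12]
4 → replaces 5 → [2, 4, 11, 12]
1 → replaces 2 → [1, 4, 11, 12]
6 → replaces 11 → [1, 4, 6, 12]
10 → replaces 12 → [1, 4, 6, 10]
Four tails, so the longest strictly increasing subsequence has length 4 (e.g. 3, 8, 11, 12).

4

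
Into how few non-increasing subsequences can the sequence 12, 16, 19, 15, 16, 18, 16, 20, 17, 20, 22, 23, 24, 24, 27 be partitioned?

9

Place each on the leftmost legal pile:
12 → new pile 1 (tops now [12])
16 → new pile 2 (tops now [12, 16])
19 → new pile 3 (tops now [12, 16, 19])
15 → pile 2 (tops now [12, 15, 19])
16 → pile 3 (tops now [12, 15, 16])
18 → new pile 4 (tops now [12, 15, 16, 18])
16 → pile 3 (tops now [12, 15, 16, 18])
20 → new pile 5 (tops now [12, 15, 16, 18, 20])
17 → pile 4 (tops now [12, 15, 16, 17, 20])
20 → pile 5 (tops now [12, 15, 16, 17, 20])
22 → new pile 6 (tops now [12, 15, 16, 17, 20, 22])
23 → new pile 7 (tops now [12, 15, 16, 17, 20, 22, 23])
24 → new pile 8 (tops now [12, 15, 16, 17, 20, 22, 23, 24])
24 → pile 8 (tops now [12, 15, 16, 17, 20, 22, 23, 24])
27 → new pile 9 (tops now [12, 15, 16, 17, 20, 22, 23, 24, 27])
Nine piles.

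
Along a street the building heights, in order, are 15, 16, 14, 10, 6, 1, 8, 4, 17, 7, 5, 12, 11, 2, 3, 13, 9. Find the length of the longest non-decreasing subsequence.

5

Track the smallest tail for each achievable length (allowing ties):
15 → extends → [15]
16 → extends → [15, 16]
14 → replaces 15 → [14, 16]
10 → replaces 14 → [10, 16]
6 → replaces 10 → [6, 16]
1 → replaces 6 → [1, 16]
8 → replaces 16 → [1, 8]
4 → replaces 8 → [1, 4]
17 → extends → [1, 4, 17]
7 → replaces 17 → [1, 4, 7]
5 → replaces 7 → [1, 4, 5]
12 → extends → [1, 4, 5, 12]
11 → replaces 12 → [1, 4, 5, 11]
2 → replaces 4 → [1, 2, 5, 11]
3 → replaces 5 → [1, 2, 3, 11]
13 → extends → [1, 2, 3, 11, 13]
9 → replaces 11 → [1, 2, 3, 9, 13]
Five tails, so the longest non-decreasing subsequence has length 5 (e.g. 1, 4, 7, 12, 13).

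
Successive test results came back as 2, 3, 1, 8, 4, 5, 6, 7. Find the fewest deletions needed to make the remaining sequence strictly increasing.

Fewest deletions = n − (longest strictly increasing subsequence).
Patience tails:
2 → extends → [2]
3 → extends → [2, 3]
1 → replaces 2 → [1, 3]
8 → extends → [1, 3, 8]
4 → replaces 8 → [1, 3, 4]
5 → extends → [1, 3, 4, 5]
6 → extends → [1, 3, 4, 5, 6]
7 → extends → [1, 3, 4, 5, 6, 7]
Longest strictly increasing subsequence has length 6, so deletions = 8 − 6 = 2.

2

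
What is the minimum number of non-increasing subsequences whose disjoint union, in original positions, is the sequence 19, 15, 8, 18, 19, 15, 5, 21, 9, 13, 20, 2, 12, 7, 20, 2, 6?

4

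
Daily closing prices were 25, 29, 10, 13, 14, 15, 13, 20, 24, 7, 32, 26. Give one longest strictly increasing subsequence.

10, 13, 14, 15, 20, 24, 32

Patience tails give the LIS length; then backtrack through the dp parents:
25 → extends → [25]
29 → extends → [25, 29]
10 → replaces 25 → [10, 29]
13 → replaces 29 → [10, 13]
14 → extends → [10, 13, 14]
15 → extends → [10, 13, 14, 15]
13 → already a tail → [10, 13, 14, 15]
20 → extends → [10, 13, 14, 15, 20]
24 → extends → [10, 13, 14, 15, 20, 24]
7 → replaces 10 → [7, 13, 14, 15, 20, 24]
32 → extends → [7, 13, 14, 15, 20, 24, 32]
26 → replaces 32 → [7, 13, 14, 15, 20, 24, 26]
Length 7; one witness is 10, 13, 14, 15, 20, 24, 32.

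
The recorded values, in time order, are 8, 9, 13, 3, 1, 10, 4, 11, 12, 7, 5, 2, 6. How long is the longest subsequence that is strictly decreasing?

Negate each value so 'decreasing' becomes 'increasing', then run patience tails on the negated sequence:
-8 → extends → [-8]
-9 → replaces -8 → [-9]
-13 → replaces -9 → [-13]
-3 → extends → [-13, -3]
-1 → extends → [-13, -3, -1]
-10 → replaces -3 → [-13, -10, -1]
-4 → replaces -1 → [-13, -10, -4]
-11 → replaces -10 → [-13, -11, -4]
-12 → replaces -11 → [-13, -12, -4]
-7 → replaces -4 → [-13, -12, -7]
-5 → extends → [-13, -12, -7, -5]
-2 → extends → [-13, -12, -7, -5, -2]
-6 → replaces -5 → [-13, -12, -7, -6, -2]
Five tails, so the longest strictly decreasing subsequence of the original has length 5.

5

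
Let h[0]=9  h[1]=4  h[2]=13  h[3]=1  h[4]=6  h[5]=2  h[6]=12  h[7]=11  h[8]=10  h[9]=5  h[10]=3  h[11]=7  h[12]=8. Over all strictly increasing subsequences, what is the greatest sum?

Let S[i] be the best sum of a strictly increasing subsequence ending at i:
i:      0  1  2  3  4  5  6  7  8  9 10 11 12
h[i]:   9  4 13  1  6  2 12 11 10  5  3  7  8
S:      9  4 22  1 10  3 22 21 20  9  6 17 25
Maximum is 25 (e.g. 4 + 6 + 7 + 8).

25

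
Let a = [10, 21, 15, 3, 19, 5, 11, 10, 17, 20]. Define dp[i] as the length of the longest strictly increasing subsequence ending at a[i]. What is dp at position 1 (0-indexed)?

dp[i] = 1 + max{dp[j] : j<i, a[j]<a[i]} (or 1 if no such j):
i:      0  1  2  3  4  5  6  7  8  9
a[i]:  10 21 15  3 19  5 11 10 17 20
dp:     1  2  2  1  3  2  3  3  4  5
At index 1 the value is 2.

2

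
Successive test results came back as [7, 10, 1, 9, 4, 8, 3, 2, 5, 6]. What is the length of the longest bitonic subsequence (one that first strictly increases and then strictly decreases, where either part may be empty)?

6

inc[i] = longest strictly increasing subsequence ending at i; dec[i] = longest strictly decreasing subsequence starting at i:
i:      1  2  3  4  5  6  7  8  9 10
a[i]:   7 10  1  9  4  8  3  2  5  6
inc:    1  2  1  2  2  3  2  2  3  4
dec:    4  5  1  4  3  3  2  1  1  1
Best peak at i=2 (value 10): inc=2, dec=5, length 2+5−1 = 6.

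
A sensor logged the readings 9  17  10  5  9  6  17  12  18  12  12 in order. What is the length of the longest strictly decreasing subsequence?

Negate each value so 'decreasing' becomes 'increasing', then run patience tails on the negated sequence:
-9 → extends → [-9]
-17 → replaces -9 → [-17]
-10 → extends → [-17, -10]
-5 → extends → [-17, -10, -5]
-9 → replaces -5 → [-17, -10, -9]
-6 → extends → [-17, -10, -9, -6]
-17 → already a tail → [-17, -10, -9, -6]
-12 → replaces -10 → [-17, -12, -9, -6]
-18 → replaces -17 → [-18, -12, -9, -6]
-12 → already a tail → [-18, -12, -9, -6]
-12 → already a tail → [-18, -12, -9, -6]
Four tails, so the longest strictly decreasing subsequence of the original has length 4.

4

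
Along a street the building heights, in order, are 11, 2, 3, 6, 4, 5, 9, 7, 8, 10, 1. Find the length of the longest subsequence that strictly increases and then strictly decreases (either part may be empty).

inc[i] = longest strictly increasing subsequence ending at i; dec[i] = longest strictly decreasing subsequence starting at i:
i:      1  2  3  4  5  6  7  8  9 10 11
a[i]:  11  2  3  6  4  5  9  7  8 10  1
inc:    1  1  2  3  3  4  5  5  6  7  1
dec:    4  2  2  3  2  2  3  2  2  2  1
Best peak at i=10 (value 10): inc=7, dec=2, length 7+2−1 = 8.

8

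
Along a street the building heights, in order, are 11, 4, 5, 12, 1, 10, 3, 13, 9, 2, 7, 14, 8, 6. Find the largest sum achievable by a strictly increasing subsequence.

Let S[i] be the best sum of a strictly increasing subsequence ending at i:
i:      1  2  3  4  5  6  7  8  9 10 11 12 13 14
a[i]:  11  4  5 12  1 10  3 13  9  2  7 14  8  6
S:     11  4  9 23  1 19  4 36 18  3 16 50 24 15
Maximum is 50 (e.g. 11 + 12 + 13 + 14).

50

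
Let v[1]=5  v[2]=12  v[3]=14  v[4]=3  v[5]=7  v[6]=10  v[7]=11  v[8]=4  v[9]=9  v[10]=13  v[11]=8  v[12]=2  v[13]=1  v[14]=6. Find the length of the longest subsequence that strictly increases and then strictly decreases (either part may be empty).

inc[i] = longest strictly increasing subsequence ending at i; dec[i] = longest strictly decreasing subsequence starting at i:
i:      1  2  3  4  5  6  7  8  9 10 11 12 13 14
v[i]:   5 12 14  3  7 10 11  4  9 13  8  2  1  6
inc:    1  2  3  1  2  3  4  2  3  5  3  1  1  3
dec:    4  6  6  3  4  5  5  3  4  4  3  2  1  1
Best peak at i=3 (value 14): inc=3, dec=6, length 3+6−1 = 8.

8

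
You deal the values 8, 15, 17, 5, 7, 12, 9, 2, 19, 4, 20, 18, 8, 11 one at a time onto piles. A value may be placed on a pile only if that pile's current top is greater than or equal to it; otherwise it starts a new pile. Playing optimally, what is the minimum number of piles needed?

5

The minimum number of non-increasing subsequences covering a sequence equals the length of its longest strictly increasing subsequence.
LIS length is 5 (e.g. 8, 15, 17, 19, 20), so 5 piles are needed.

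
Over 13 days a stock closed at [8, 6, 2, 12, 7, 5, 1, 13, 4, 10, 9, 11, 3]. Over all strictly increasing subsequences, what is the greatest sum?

Let S[i] be the best sum of a strictly increasing subsequence ending at i:
i:      1  2  3  4  5  6  7  8  9 10 11 12 13
a[i]:   8  6  2 12  7  5  1 13  4 10  9 11  3
S:      8  6  2 20 13  7  1 33  6 23 22 34  5
Maximum is 34 (e.g. 6 + 7 + 10 + 11).

34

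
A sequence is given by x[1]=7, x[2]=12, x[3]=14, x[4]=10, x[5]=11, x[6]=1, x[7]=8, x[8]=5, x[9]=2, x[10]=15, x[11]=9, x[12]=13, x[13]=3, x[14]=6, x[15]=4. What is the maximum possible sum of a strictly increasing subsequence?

Let S[i] be the best sum of a strictly increasing subsequence ending at i:
i:      1  2  3  4  5  6  7  8  9 10 11 12 13 14 15
x[i]:   7 12 14 10 11  1  8  5  2 15  9 13  3  6  4
S:      7 19 33 17 28  1 15  6  3 48 24 41  6 12 10
Maximum is 48 (e.g. 7 + 12 + 14 + 15).

48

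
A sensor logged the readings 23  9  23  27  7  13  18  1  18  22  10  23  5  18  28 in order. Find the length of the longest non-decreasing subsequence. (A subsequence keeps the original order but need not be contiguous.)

7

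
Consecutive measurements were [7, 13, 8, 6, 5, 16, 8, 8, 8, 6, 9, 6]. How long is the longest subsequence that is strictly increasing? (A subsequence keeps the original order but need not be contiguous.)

3

Let dp[i] be the length of the longest such subsequence ending at index i:
i:      1  2  3  4  5  6  7  8  9 10 11 12
a[i]:   7 13  8  6  5 16  8  8  8  6  9  6
dp:     1  2  2  1  1  3  2  2  2  2  3  2
Maximum dp value is 3.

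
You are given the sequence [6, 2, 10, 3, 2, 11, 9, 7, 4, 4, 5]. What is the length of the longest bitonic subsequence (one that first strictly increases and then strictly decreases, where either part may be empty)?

inc[i] = longest strictly increasing subsequence ending at i; dec[i] = longest strictly decreasing subsequence starting at i:
i:      1  2  3  4  5  6  7  8  9 10 11
a[i]:   6  2 10  3  2 11  9  7  4  4  5
inc:    1  1  2  2  1  3  3  3  3  3  4
dec:    3  1  4  2  1  4  3  2  1  1  1
Best peak at i=6 (value 11): inc=3, dec=4, length 3+4−1 = 6.

6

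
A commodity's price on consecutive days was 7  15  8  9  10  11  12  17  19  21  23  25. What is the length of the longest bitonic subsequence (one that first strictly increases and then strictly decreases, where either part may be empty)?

inc[i] = longest strictly increasing subsequence ending at i; dec[i] = longest strictly decreasing subsequence starting at i:
i:      1  2  3  4  5  6  7  8  9 10 11 12
a[i]:   7 15  8  9 10 11 12 17 19 21 23 25
inc:    1  2  2  3  4  5  6  7  8  9 10 11
dec:    1  2  1  1  1  1  1  1  1  1  1  1
Best peak at i=12 (value 25): inc=11, dec=1, length 11+1−1 = 11.

11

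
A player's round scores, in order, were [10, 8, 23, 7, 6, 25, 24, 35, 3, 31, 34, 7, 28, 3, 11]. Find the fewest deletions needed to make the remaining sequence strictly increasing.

10

Fewest deletions = n − (longest strictly increasing subsequence).
Patience tails:
10 → extends → [10]
8 → replaces 10 → [8]
23 → extends → [8, 23]
7 → replaces 8 → [7, 23]
6 → replaces 7 → [6, 23]
25 → extends → [6, 23, 25]
24 → replaces 25 → [6, 23, 24]
35 → extends → [6, 23, 24, 35]
3 → replaces 6 → [3, 23, 24, 35]
31 → replaces 35 → [3, 23, 24, 31]
34 → extends → [3, 23, 24, 31, 34]
7 → replaces 23 → [3, 7, 24, 31, 34]
28 → replaces 31 → [3, 7, 24, 28, 34]
3 → already a tail → [3, 7, 24, 28, 34]
11 → replaces 24 → [3, 7, 11, 28, 34]
Longest strictly increasing subsequence has length 5, so deletions = 15 − 5 = 10.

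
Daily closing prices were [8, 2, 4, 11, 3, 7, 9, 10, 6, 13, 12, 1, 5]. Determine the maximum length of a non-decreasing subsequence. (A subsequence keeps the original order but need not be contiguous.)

Track the smallest tail for each achievable length (allowing ties):
8 → extends → [8]
2 → replaces 8 → [2]
4 → extends → [2, 4]
11 → extends → [2, 4, 11]
3 → replaces 4 → [2, 3, 11]
7 → replaces 11 → [2, 3, 7]
9 → extends → [2, 3, 7, 9]
10 → extends → [2, 3, 7, 9, 10]
6 → replaces 7 → [2, 3, 6, 9, 10]
13 → extends → [2, 3, 6, 9, 10, 13]
12 → replaces 13 → [2, 3, 6, 9, 10, 12]
1 → replaces 2 → [1, 3, 6, 9, 10, 12]
5 → replaces 6 → [1, 3, 5, 9, 10, 12]
Six tails, so the longest non-decreasing subsequence has length 6 (e.g. 2, 4, 7, 9, 10, 13).

6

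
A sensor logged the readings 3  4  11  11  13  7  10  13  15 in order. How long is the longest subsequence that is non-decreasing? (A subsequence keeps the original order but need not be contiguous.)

7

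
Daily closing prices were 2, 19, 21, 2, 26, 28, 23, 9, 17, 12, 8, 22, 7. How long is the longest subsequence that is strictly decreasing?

6

Negate each value so 'decreasing' becomes 'increasing', then run patience tails on the negated sequence:
-2 → extends → [-2]
-19 → replaces -2 → [-19]
-21 → replaces -19 → [-21]
-2 → extends → [-21, -2]
-26 → replaces -21 → [-26, -2]
-28 → replaces -26 → [-28, -2]
-23 → replaces -2 → [-28, -23]
-9 → extends → [-28, -23, -9]
-17 → replaces -9 → [-28, -23, -17]
-12 → extends → [-28, -23, -17, -12]
-8 → extends → [-28, -23, -17, -12, -8]
-22 → replaces -17 → [-28, -23, -22, -12, -8]
-7 → extends → [-28, -23, -22, -12, -8, -7]
Six tails, so the longest strictly decreasing subsequence of the original has length 6.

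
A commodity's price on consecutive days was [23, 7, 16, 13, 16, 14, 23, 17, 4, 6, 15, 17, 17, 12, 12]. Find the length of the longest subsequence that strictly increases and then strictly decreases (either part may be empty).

7

inc[i] = longest strictly increasing subsequence ending at i; dec[i] = longest strictly decreasing subsequence starting at i:
i:      1  2  3  4  5  6  7  8  9 10 11 12 13 14 15
a[i]:  23  7 16 13 16 14 23 17  4  6 15 17 17 12 12
inc:    1  1  2  2  3  3  4  4  1  2  4  5  5  3  3
dec:    4  2  3  2  3  2  4  3  1  1  2  2  2  1  1
Best peak at i=7 (value 23): inc=4, dec=4, length 4+4−1 = 7.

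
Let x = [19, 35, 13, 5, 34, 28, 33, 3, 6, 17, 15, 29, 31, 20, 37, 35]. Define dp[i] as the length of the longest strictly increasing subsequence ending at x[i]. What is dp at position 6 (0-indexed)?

3

dp[i] = 1 + max{dp[j] : j<i, x[j]<x[i]} (or 1 if no such j):
i:      0  1  2  3  4  5  6  7  8  9 10 11 12 13 14 15
x[i]:  19 35 13  5 34 28 33  3  6 17 15 29 31 20 37 35
dp:     1  2  1  1  2  2  3  1  2  3  3  4  5  4  6  6
At index 6 the value is 3.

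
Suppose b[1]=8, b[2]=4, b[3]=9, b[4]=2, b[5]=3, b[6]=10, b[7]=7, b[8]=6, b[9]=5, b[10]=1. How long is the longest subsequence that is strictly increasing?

3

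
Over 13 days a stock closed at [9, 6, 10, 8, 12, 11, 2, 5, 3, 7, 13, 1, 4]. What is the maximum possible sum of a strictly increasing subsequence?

Let S[i] be the best sum of a strictly increasing subsequence ending at i:
i:      1  2  3  4  5  6  7  8  9 10 11 12 13
a[i]:   9  6 10  8 12 11  2  5  3  7 13  1  4
S:      9  6 19 14 31 30  2  7  5 14 44  1  9
Maximum is 44 (e.g. 9 + 10 + 12 + 13).

44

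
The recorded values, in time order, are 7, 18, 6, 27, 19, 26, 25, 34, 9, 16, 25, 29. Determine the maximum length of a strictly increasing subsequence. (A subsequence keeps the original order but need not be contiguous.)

5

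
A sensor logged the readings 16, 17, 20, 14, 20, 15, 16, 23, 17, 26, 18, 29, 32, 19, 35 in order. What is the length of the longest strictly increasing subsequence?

Track the smallest tail for each achievable length (strict):
16 → extends → [16]
17 → extends → [16, 17]
20 → extends → [16, 17, 20]
14 → replaces 16 → [14, 17, 20]
20 → already a tail → [14, 17, 20]
15 → replaces 17 → [14, 15, 20]
16 → replaces 20 → [14, 15, 16]
23 → extends → [14, 15, 16, 23]
17 → replaces 23 → [14, 15, 16, 17]
26 → extends → [14, 15, 16, 17, 26]
18 → replaces 26 → [14, 15, 16, 17, 18]
29 → extends → [14, 15, 16, 17, 18, 29]
32 → extends → [14, 15, 16, 17, 18, 29, 32]
19 → replaces 29 → [14, 15, 16, 17, 18, 19, 32]
35 → extends → [14, 15, 16, 17, 18, 19, 32, 35]
Eight tails, so the longest strictly increasing subsequence has length 8 (e.g. 16, 17, 20, 23, 26, 29, 32, 35).

8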